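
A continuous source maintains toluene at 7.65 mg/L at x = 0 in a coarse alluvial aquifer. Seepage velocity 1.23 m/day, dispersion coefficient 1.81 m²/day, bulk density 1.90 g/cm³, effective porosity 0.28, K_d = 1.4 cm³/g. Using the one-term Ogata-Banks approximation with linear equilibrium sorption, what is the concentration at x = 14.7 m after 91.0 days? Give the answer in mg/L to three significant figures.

Retardation factor R = 1 + ρ_b·K_d/n = 1 + 1.90 × 1.4/0.28 = 10.50.
Sorption retards both mechanisms: v_R = v/R = 0.1171 m/day, D_R = D/R = 0.1724 m²/day.
v_R·t = 0.1171 × 91.0 = 10.6561 m; 2√(D_R t) = 7.922 m; argument = (14.7 − 10.6561)/7.922 = 0.5105.
C = C₀ × ½·erfc(0.5105) = 7.65 × 0.2352 = 1.80 mg/L.

1.80 mg/L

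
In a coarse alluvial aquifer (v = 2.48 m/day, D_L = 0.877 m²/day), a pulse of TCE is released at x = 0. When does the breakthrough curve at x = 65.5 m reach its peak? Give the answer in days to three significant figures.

For the 1D instantaneous-source solution, setting ∂C/∂t = 0 at fixed x gives v²t² + 2Dt − x² = 0, so t = (√(D² + v²x²) − D)/v².
√(D² + v²x²) = √(0.877² + 2.48² × 65.5²) = 162.4; v² = 6.1504.
t = (162.4 − 0.877)/6.1504 = 26.3 days (vs. the pure-advection estimate x/v = 26.4 d).

26.3 days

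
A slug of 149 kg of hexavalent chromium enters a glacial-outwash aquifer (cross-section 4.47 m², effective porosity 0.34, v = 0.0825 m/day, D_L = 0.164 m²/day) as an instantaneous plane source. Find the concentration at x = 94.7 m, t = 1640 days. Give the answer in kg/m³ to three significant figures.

0.364 kg/m³

For an instantaneous plane source, C(x,t) = M/(n_e·A·√(4πDt)) · exp(−(x−vt)²/(4Dt)), with n_e·A the pore (flow) area.
Plume center vt = 0.0825 × 1640 = 135.3 m, so the well at 94.7 m is 40.6 m upgradient of the peak.
√(4πDt) = 58.14 m, giving peak height M/(n_e·A·√(4πDt)) = 149/(0.34 × 4.47 × 58.14) = 1.686 kg/m³.
(x−vt)²/(4Dt) = (-40.6)²/(4 × 0.164 × 1640) = 1.532; exp(−1.532) = 0.2161.
C = 1.686 × 0.2161 = 0.364 kg/m³.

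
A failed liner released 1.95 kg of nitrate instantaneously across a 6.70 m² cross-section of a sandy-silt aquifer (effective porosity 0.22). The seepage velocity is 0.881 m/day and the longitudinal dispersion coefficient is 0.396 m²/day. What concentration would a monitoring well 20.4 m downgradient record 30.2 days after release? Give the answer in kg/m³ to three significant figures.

For an instantaneous plane source, C(x,t) = M/(n_e·A·√(4πDt)) · exp(−(x−vt)²/(4Dt)), with n_e·A the pore (flow) area.
Plume center vt = 0.881 × 30.2 = 26.6062 m, so the well at 20.4 m is 6.2062 m upgradient of the peak.
√(4πDt) = 12.26 m, giving peak height M/(n_e·A·√(4πDt)) = 1.95/(0.22 × 6.70 × 12.26) = 0.1079 kg/m³.
(x−vt)²/(4Dt) = (-6.2062)²/(4 × 0.396 × 30.2) = 0.8052; exp(−0.8052) = 0.4470.
C = 0.1079 × 0.4470 = 0.0482 kg/m³.

0.0482 kg/m³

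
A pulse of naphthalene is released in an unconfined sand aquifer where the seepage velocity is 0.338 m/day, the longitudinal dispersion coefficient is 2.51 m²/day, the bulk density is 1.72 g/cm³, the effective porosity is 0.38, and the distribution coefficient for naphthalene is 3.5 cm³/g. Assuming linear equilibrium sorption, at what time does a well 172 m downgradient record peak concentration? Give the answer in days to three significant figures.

8210 days

Retardation factor R = 1 + ρ_b·K_d/n = 1 + 1.72 × 3.5/0.38 = 16.84.
Sorption retards both mechanisms: v_R = v/R = 0.02007 m/day, D_R = D/R = 0.1490 m²/day.
Peak time from v_R²t² + 2D_R t − x² = 0: t = (√(D_R² + v_R²x²) − D_R)/v_R².
√(D_R² + v_R²x²) = √(0.1490² + 0.02007² × 172²) = 3.455; v_R² = 0.0004028.
t = (3.455 − 0.1490)/0.0004028 = 8210 days.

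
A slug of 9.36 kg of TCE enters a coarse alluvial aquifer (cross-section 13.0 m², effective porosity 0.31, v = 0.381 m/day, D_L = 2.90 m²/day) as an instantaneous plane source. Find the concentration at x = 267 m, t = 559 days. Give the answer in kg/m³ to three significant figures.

For an instantaneous plane source, C(x,t) = M/(n_e·A·√(4πDt)) · exp(−(x−vt)²/(4Dt)), with n_e·A the pore (flow) area.
Plume center vt = 0.381 × 559 = 212.979 m, so the well at 267 m is 54.021 m downgradient of the peak.
√(4πDt) = 142.7 m, giving peak height M/(n_e·A·√(4πDt)) = 9.36/(0.31 × 13.0 × 142.7) = 0.01628 kg/m³.
(x−vt)²/(4Dt) = (54.021)²/(4 × 2.90 × 559) = 0.4500; exp(−0.4500) = 0.6376.
C = 0.01628 × 0.6376 = 0.0104 kg/m³.

0.0104 kg/m³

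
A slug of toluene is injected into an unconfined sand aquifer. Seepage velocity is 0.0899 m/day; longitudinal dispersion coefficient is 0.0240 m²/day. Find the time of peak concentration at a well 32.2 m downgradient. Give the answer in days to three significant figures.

355 days

For the 1D instantaneous-source solution, setting ∂C/∂t = 0 at fixed x gives v²t² + 2Dt − x² = 0, so t = (√(D² + v²x²) − D)/v².
√(D² + v²x²) = √(0.0240² + 0.0899² × 32.2²) = 2.895; v² = 0.00808201.
t = (2.895 − 0.0240)/0.00808201 = 355 days (vs. the pure-advection estimate x/v = 358 d).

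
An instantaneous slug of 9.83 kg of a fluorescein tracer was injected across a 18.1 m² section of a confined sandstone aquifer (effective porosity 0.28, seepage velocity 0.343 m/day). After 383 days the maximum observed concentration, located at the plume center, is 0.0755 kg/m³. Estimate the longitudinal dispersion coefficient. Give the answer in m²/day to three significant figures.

At the plume center C_max = M/(n_e·A·√(4πDt)), so D = M²/(4πt·(n_e·A·C_max)²).
n_e·A·C_max = 0.28 × 18.1 × 0.0755 = 0.3826 kg/m.
D = 9.83²/(4π × 383 × 0.3826²) = 0.137 m²/day.

0.137 m²/day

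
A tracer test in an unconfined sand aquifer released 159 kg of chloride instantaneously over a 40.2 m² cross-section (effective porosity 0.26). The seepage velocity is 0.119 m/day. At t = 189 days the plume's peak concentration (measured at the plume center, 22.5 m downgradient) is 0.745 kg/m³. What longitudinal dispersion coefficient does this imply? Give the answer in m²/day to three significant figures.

At the plume center C_max = M/(n_e·A·√(4πDt)), so D = M²/(4πt·(n_e·A·C_max)²).
n_e·A·C_max = 0.26 × 40.2 × 0.745 = 7.787 kg/m.
D = 159²/(4π × 189 × 7.787²) = 0.176 m²/day.

0.176 m²/day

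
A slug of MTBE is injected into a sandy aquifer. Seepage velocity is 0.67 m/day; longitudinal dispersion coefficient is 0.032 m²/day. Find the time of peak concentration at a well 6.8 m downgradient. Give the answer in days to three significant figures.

For the 1D instantaneous-source solution, setting ∂C/∂t = 0 at fixed x gives v²t² + 2Dt − x² = 0, so t = (√(D² + v²x²) − D)/v².
√(D² + v²x²) = √(0.032² + 0.67² × 6.8²) = 4.556; v² = 0.4489.
t = (4.556 − 0.032)/0.4489 = 10.1 days (vs. the pure-advection estimate x/v = 10.1 d).

10.1 days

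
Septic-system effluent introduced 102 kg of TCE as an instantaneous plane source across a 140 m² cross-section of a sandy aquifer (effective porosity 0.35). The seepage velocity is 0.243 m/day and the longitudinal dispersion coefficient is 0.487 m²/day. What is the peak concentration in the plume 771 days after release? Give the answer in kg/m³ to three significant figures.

0.0303 kg/m³

The peak of an instantaneous 1D plume sits at x = vt; there the Gaussian factor is 1 and C_max = M/(n_e·A·√(4πDt)), where n_e·A is the pore area the mass is dissolved in.
√(4πDt) = √(4π × 0.487 × 771) = 68.69 m, so C_max = 102/(0.35 × 140 × 68.69) = 0.0303 kg/m³.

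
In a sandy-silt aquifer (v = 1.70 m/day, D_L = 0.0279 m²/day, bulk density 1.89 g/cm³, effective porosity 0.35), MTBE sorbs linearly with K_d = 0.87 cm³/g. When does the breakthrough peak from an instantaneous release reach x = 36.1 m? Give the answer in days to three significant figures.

121 days

Retardation factor R = 1 + ρ_b·K_d/n = 1 + 1.89 × 0.87/0.35 = 5.698.
Sorption retards both mechanisms: v_R = v/R = 0.2984 m/day, D_R = D/R = 0.004896 m²/day.
Peak time from v_R²t² + 2D_R t − x² = 0: t = (√(D_R² + v_R²x²) − D_R)/v_R².
√(D_R² + v_R²x²) = √(0.004896² + 0.2984² × 36.1²) = 10.77; v_R² = 0.08904.
t = (10.77 − 0.004896)/0.08904 = 121 days.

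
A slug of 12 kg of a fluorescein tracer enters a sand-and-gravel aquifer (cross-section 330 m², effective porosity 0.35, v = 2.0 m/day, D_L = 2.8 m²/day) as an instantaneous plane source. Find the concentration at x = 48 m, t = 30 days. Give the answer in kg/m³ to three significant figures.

0.00208 kg/m³

For an instantaneous plane source, C(x,t) = M/(n_e·A·√(4πDt)) · exp(−(x−vt)²/(4Dt)), with n_e·A the pore (flow) area.
Plume center vt = 2.0 × 30 = 60 m, so the well at 48 m is 12 m upgradient of the peak.
√(4πDt) = 32.49 m, giving peak height M/(n_e·A·√(4πDt)) = 12/(0.35 × 330 × 32.49) = 0.003198 kg/m³.
(x−vt)²/(4Dt) = (-12)²/(4 × 2.8 × 30) = 0.4286; exp(−0.4286) = 0.6514.
C = 0.003198 × 0.6514 = 0.00208 kg/m³.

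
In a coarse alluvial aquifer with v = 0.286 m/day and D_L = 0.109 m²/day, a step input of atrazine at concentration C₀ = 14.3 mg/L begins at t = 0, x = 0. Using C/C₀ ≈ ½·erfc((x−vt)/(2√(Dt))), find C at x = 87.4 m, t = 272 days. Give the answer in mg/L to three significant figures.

1.52 mg/L

For a continuous step input, C/C₀ ≈ ½·erfc((x−vt)/(2√(Dt))).
vt = 0.286 × 272 = 77.792 m and 2√(Dt) = 2√(0.109 × 272) = 10.89 m.
Argument (x−vt)/(2√(Dt)) = (87.4 − 77.792)/10.89 = 0.8823; ½·erfc(0.8823) = 0.1061.
C = 14.3 × 0.1061 = 1.52 mg/L.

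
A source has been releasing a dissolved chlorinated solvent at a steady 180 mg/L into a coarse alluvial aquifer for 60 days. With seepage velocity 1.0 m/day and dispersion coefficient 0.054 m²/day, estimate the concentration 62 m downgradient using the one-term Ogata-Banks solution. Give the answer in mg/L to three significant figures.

For a continuous step input, C/C₀ ≈ ½·erfc((x−vt)/(2√(Dt))).
vt = 1.0 × 60 = 60 m and 2√(Dt) = 2√(0.054 × 60) = 3.600 m.
Argument (x−vt)/(2√(Dt)) = (62 − 60)/3.600 = 0.5556; ½·erfc(0.5556) = 0.2160.
C = 180 × 0.2160 = 38.9 mg/L.

38.9 mg/L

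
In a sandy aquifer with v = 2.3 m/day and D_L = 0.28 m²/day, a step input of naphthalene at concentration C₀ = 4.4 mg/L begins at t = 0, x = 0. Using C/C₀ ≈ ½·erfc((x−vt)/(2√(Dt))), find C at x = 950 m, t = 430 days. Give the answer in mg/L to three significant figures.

For a continuous step input, C/C₀ ≈ ½·erfc((x−vt)/(2√(Dt))).
vt = 2.3 × 430 = 989 m and 2√(Dt) = 2√(0.28 × 430) = 21.95 m.
Argument (x−vt)/(2√(Dt)) = (950 − 989)/21.95 = -1.777; ½·erfc(-1.777) = 0.9940.
C = 4.4 × 0.9940 = 4.37 mg/L.

4.37 mg/L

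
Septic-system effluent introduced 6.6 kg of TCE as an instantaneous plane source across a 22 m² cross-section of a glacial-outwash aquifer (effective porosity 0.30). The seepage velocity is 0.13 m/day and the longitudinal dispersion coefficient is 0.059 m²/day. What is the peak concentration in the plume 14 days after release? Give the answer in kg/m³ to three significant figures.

The peak of an instantaneous 1D plume sits at x = vt; there the Gaussian factor is 1 and C_max = M/(n_e·A·√(4πDt)), where n_e·A is the pore area the mass is dissolved in.
√(4πDt) = √(4π × 0.059 × 14) = 3.222 m, so C_max = 6.6/(0.30 × 22 × 3.222) = 0.310 kg/m³.

0.310 kg/m³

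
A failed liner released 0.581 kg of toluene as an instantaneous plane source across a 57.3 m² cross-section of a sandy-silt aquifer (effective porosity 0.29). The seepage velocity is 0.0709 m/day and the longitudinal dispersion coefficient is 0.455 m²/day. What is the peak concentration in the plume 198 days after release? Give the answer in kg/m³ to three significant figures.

0.00104 kg/m³

The peak of an instantaneous 1D plume sits at x = vt; there the Gaussian factor is 1 and C_max = M/(n_e·A·√(4πDt)), where n_e·A is the pore area the mass is dissolved in.
√(4πDt) = √(4π × 0.455 × 198) = 33.65 m, so C_max = 0.581/(0.29 × 57.3 × 33.65) = 0.00104 kg/m³.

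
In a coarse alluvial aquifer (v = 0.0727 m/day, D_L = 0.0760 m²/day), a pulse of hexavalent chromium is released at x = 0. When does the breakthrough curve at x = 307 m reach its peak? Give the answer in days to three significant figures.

4210 days

For the 1D instantaneous-source solution, setting ∂C/∂t = 0 at fixed x gives v²t² + 2Dt − x² = 0, so t = (√(D² + v²x²) − D)/v².
√(D² + v²x²) = √(0.0760² + 0.0727² × 307²) = 22.32; v² = 0.00528529.
t = (22.32 − 0.0760)/0.00528529 = 4210 days (vs. the pure-advection estimate x/v = 4220 d).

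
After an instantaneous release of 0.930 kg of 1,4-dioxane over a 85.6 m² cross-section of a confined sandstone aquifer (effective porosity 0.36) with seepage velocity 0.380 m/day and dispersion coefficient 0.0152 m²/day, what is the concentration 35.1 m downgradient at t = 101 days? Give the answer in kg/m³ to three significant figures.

0.00119 kg/m³

For an instantaneous plane source, C(x,t) = M/(n_e·A·√(4πDt)) · exp(−(x−vt)²/(4Dt)), with n_e·A the pore (flow) area.
Plume center vt = 0.380 × 101 = 38.38 m, so the well at 35.1 m is 3.28 m upgradient of the peak.
√(4πDt) = 4.392 m, giving peak height M/(n_e·A·√(4πDt)) = 0.930/(0.36 × 85.6 × 4.392) = 0.006871 kg/m³.
(x−vt)²/(4Dt) = (-3.28)²/(4 × 0.0152 × 101) = 1.752; exp(−1.752) = 0.1734.
C = 0.006871 × 0.1734 = 0.00119 kg/m³.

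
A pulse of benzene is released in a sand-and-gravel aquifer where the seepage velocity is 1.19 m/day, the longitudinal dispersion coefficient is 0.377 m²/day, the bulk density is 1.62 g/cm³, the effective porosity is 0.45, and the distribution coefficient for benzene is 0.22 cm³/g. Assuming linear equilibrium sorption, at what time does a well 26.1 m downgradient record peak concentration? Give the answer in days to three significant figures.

38.8 days

Retardation factor R = 1 + ρ_b·K_d/n = 1 + 1.62 × 0.22/0.45 = 1.792.
Sorption retards both mechanisms: v_R = v/R = 0.6641 m/day, D_R = D/R = 0.2104 m²/day.
Peak time from v_R²t² + 2D_R t − x² = 0: t = (√(D_R² + v_R²x²) − D_R)/v_R².
√(D_R² + v_R²x²) = √(0.2104² + 0.6641² × 26.1²) = 17.33; v_R² = 0.4410.
t = (17.33 − 0.2104)/0.4410 = 38.8 days.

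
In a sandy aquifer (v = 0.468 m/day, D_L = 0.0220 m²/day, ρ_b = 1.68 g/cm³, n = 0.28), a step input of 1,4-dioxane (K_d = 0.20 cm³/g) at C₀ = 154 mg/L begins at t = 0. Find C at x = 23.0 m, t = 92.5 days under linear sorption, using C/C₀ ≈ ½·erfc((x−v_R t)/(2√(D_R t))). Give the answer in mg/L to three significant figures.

1.12 mg/L

Retardation factor R = 1 + ρ_b·K_d/n = 1 + 1.68 × 0.20/0.28 = 2.200.
Sorption retards both mechanisms: v_R = v/R = 0.2127 m/day, D_R = D/R = 0.01000 m²/day.
v_R·t = 0.2127 × 92.5 = 19.67475 m; 2√(D_R t) = 1.924 m; argument = (23.0 − 19.67475)/1.924 = 1.728.
C = C₀ × ½·erfc(1.728) = 154 × 0.007268 = 1.12 mg/L.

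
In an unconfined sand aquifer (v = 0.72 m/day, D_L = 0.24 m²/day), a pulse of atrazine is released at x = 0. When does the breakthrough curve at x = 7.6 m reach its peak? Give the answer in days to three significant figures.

For the 1D instantaneous-source solution, setting ∂C/∂t = 0 at fixed x gives v²t² + 2Dt − x² = 0, so t = (√(D² + v²x²) − D)/v².
√(D² + v²x²) = √(0.24² + 0.72² × 7.6²) = 5.477; v² = 0.5184.
t = (5.477 − 0.24)/0.5184 = 10.1 days (vs. the pure-advection estimate x/v = 10.6 d).

10.1 days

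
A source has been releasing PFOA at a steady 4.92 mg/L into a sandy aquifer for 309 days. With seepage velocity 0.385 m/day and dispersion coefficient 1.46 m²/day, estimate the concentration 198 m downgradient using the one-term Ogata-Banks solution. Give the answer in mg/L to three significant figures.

For a continuous step input, C/C₀ ≈ ½·erfc((x−vt)/(2√(Dt))).
vt = 0.385 × 309 = 118.965 m and 2√(Dt) = 2√(1.46 × 309) = 42.48 m.
Argument (x−vt)/(2√(Dt)) = (198 − 118.965)/42.48 = 1.861; ½·erfc(1.861) = 0.004246.
C = 4.92 × 0.004246 = 0.0209 mg/L.

0.0209 mg/L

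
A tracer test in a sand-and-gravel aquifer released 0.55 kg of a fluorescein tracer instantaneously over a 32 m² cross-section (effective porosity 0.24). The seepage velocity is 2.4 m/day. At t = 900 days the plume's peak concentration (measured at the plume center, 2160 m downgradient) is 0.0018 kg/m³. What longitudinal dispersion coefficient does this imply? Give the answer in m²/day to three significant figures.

0.140 m²/day

At the plume center C_max = M/(n_e·A·√(4πDt)), so D = M²/(4πt·(n_e·A·C_max)²).
n_e·A·C_max = 0.24 × 32 × 0.0018 = 0.01382 kg/m.
D = 0.55²/(4π × 900 × 0.01382²) = 0.140 m²/day.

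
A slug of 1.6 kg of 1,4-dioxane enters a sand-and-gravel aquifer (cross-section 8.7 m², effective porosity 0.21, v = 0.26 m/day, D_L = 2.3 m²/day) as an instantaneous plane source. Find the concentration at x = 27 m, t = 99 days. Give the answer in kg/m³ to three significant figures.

0.0163 kg/m³

For an instantaneous plane source, C(x,t) = M/(n_e·A·√(4πDt)) · exp(−(x−vt)²/(4Dt)), with n_e·A the pore (flow) area.
Plume center vt = 0.26 × 99 = 25.74 m, so the well at 27 m is 1.26 m downgradient of the peak.
√(4πDt) = 53.49 m, giving peak height M/(n_e·A·√(4πDt)) = 1.6/(0.21 × 8.7 × 53.49) = 0.01637 kg/m³.
(x−vt)²/(4Dt) = (1.26)²/(4 × 2.3 × 99) = 0.001743; exp(−0.001743) = 0.9983.
C = 0.01637 × 0.9983 = 0.0163 kg/m³.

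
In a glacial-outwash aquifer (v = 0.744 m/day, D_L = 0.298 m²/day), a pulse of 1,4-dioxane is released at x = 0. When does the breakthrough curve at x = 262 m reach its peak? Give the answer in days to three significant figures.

For the 1D instantaneous-source solution, setting ∂C/∂t = 0 at fixed x gives v²t² + 2Dt − x² = 0, so t = (√(D² + v²x²) − D)/v².
√(D² + v²x²) = √(0.298² + 0.744² × 262²) = 194.9; v² = 0.553536.
t = (194.9 − 0.298)/0.553536 = 352 days (vs. the pure-advection estimate x/v = 352 d).

352 days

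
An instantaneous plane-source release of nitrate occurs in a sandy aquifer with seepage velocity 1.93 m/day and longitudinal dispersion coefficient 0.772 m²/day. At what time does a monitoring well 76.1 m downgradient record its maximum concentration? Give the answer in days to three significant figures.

39.2 days

For the 1D instantaneous-source solution, setting ∂C/∂t = 0 at fixed x gives v²t² + 2Dt − x² = 0, so t = (√(D² + v²x²) − D)/v².
√(D² + v²x²) = √(0.772² + 1.93² × 76.1²) = 146.9; v² = 3.7249.
t = (146.9 − 0.772)/3.7249 = 39.2 days (vs. the pure-advection estimate x/v = 39.4 d).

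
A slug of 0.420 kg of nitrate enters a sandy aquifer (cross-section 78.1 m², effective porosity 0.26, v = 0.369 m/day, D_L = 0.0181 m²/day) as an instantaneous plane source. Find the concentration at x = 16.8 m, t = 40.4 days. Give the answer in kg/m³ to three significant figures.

For an instantaneous plane source, C(x,t) = M/(n_e·A·√(4πDt)) · exp(−(x−vt)²/(4Dt)), with n_e·A the pore (flow) area.
Plume center vt = 0.369 × 40.4 = 14.9076 m, so the well at 16.8 m is 1.8924 m downgradient of the peak.
√(4πDt) = 3.031 m, giving peak height M/(n_e·A·√(4πDt)) = 0.420/(0.26 × 78.1 × 3.031) = 0.006824 kg/m³.
(x−vt)²/(4Dt) = (1.8924)²/(4 × 0.0181 × 40.4) = 1.224; exp(−1.224) = 0.2941.
C = 0.006824 × 0.2941 = 0.00201 kg/m³.

0.00201 kg/m³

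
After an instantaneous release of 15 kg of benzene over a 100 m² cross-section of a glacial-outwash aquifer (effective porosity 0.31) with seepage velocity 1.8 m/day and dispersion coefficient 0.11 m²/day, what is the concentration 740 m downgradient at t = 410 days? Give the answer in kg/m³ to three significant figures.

0.0199 kg/m³

For an instantaneous plane source, C(x,t) = M/(n_e·A·√(4πDt)) · exp(−(x−vt)²/(4Dt)), with n_e·A the pore (flow) area.
Plume center vt = 1.8 × 410 = 738 m, so the well at 740 m is 2 m downgradient of the peak.
√(4πDt) = 23.81 m, giving peak height M/(n_e·A·√(4πDt)) = 15/(0.31 × 100 × 23.81) = 0.02032 kg/m³.
(x−vt)²/(4Dt) = (2)²/(4 × 0.11 × 410) = 0.02217; exp(−0.02217) = 0.9781.
C = 0.02032 × 0.9781 = 0.0199 kg/m³.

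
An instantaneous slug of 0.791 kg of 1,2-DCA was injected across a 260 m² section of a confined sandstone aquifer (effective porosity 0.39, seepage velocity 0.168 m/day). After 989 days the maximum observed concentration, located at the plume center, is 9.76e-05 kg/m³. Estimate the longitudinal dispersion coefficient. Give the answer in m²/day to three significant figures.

0.514 m²/day

At the plume center C_max = M/(n_e·A·√(4πDt)), so D = M²/(4πt·(n_e·A·C_max)²).
n_e·A·C_max = 0.39 × 260 × 9.76e-05 = 0.009897 kg/m.
D = 0.791²/(4π × 989 × 0.009897²) = 0.514 m²/day.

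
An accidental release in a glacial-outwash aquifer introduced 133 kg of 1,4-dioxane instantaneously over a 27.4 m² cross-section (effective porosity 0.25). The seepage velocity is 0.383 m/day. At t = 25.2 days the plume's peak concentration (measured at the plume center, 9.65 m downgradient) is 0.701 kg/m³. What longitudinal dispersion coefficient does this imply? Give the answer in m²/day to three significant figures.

At the plume center C_max = M/(n_e·A·√(4πDt)), so D = M²/(4πt·(n_e·A·C_max)²).
n_e·A·C_max = 0.25 × 27.4 × 0.701 = 4.802 kg/m.
D = 133²/(4π × 25.2 × 4.802²) = 2.42 m²/day.

2.42 m²/day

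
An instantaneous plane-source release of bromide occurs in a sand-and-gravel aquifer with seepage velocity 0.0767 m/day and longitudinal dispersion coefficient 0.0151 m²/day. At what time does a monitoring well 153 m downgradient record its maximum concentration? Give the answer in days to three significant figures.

For the 1D instantaneous-source solution, setting ∂C/∂t = 0 at fixed x gives v²t² + 2Dt − x² = 0, so t = (√(D² + v²x²) − D)/v².
√(D² + v²x²) = √(0.0151² + 0.0767² × 153²) = 11.74; v² = 0.00588289.
t = (11.74 − 0.0151)/0.00588289 = 1990 days (vs. the pure-advection estimate x/v = 1990 d).

1990 days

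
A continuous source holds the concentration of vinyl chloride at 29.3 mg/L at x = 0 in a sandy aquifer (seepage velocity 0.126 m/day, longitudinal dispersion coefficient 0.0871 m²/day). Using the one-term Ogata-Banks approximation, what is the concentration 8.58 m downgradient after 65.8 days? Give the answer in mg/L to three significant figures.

For a continuous step input, C/C₀ ≈ ½·erfc((x−vt)/(2√(Dt))).
vt = 0.126 × 65.8 = 8.2908 m and 2√(Dt) = 2√(0.0871 × 65.8) = 4.788 m.
Argument (x−vt)/(2√(Dt)) = (8.58 − 8.2908)/4.788 = 0.06040; ½·erfc(0.06040) = 0.4660.
C = 29.3 × 0.4660 = 13.7 mg/L.

13.7 mg/L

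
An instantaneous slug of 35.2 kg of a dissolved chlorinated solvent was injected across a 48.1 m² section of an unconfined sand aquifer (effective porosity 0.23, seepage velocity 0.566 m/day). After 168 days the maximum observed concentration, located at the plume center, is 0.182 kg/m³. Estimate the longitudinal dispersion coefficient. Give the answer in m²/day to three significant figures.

At the plume center C_max = M/(n_e·A·√(4πDt)), so D = M²/(4πt·(n_e·A·C_max)²).
n_e·A·C_max = 0.23 × 48.1 × 0.182 = 2.013 kg/m.
D = 35.2²/(4π × 168 × 2.013²) = 0.145 m²/day.

0.145 m²/day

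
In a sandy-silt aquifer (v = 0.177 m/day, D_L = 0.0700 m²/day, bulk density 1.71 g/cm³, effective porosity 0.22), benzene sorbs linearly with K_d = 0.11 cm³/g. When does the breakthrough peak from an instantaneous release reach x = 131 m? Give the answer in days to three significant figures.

1370 days

Retardation factor R = 1 + ρ_b·K_d/n = 1 + 1.71 × 0.11/0.22 = 1.855.
Sorption retards both mechanisms: v_R = v/R = 0.09542 m/day, D_R = D/R = 0.03774 m²/day.
Peak time from v_R²t² + 2D_R t − x² = 0: t = (√(D_R² + v_R²x²) − D_R)/v_R².
√(D_R² + v_R²x²) = √(0.03774² + 0.09542² × 131²) = 12.50; v_R² = 0.009105.
t = (12.50 − 0.03774)/0.009105 = 1370 days.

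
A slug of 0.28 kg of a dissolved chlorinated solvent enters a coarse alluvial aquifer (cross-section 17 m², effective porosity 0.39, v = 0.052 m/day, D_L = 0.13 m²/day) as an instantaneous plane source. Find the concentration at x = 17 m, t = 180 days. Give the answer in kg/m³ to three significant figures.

0.00132 kg/m³

For an instantaneous plane source, C(x,t) = M/(n_e·A·√(4πDt)) · exp(−(x−vt)²/(4Dt)), with n_e·A the pore (flow) area.
Plume center vt = 0.052 × 180 = 9.36 m, so the well at 17 m is 7.64 m downgradient of the peak.
√(4πDt) = 17.15 m, giving peak height M/(n_e·A·√(4πDt)) = 0.28/(0.39 × 17 × 17.15) = 0.002463 kg/m³.
(x−vt)²/(4Dt) = (7.64)²/(4 × 0.13 × 180) = 0.6236; exp(−0.6236) = 0.5360.
C = 0.002463 × 0.5360 = 0.00132 kg/m³.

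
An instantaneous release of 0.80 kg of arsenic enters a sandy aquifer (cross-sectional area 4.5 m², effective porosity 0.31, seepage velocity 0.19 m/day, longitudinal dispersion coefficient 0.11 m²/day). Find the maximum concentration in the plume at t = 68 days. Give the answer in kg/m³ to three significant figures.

The peak of an instantaneous 1D plume sits at x = vt; there the Gaussian factor is 1 and C_max = M/(n_e·A·√(4πDt)), where n_e·A is the pore area the mass is dissolved in.
√(4πDt) = √(4π × 0.11 × 68) = 9.695 m, so C_max = 0.80/(0.31 × 4.5 × 9.695) = 0.0592 kg/m³.

0.0592 kg/m³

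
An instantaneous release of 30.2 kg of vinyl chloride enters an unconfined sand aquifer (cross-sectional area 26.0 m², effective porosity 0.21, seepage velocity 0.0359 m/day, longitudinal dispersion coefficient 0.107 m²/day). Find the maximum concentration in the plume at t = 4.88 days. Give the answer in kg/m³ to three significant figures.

The peak of an instantaneous 1D plume sits at x = vt; there the Gaussian factor is 1 and C_max = M/(n_e·A·√(4πDt)), where n_e·A is the pore area the mass is dissolved in.
√(4πDt) = √(4π × 0.107 × 4.88) = 2.562 m, so C_max = 30.2/(0.21 × 26.0 × 2.562) = 2.16 kg/m³.

2.16 kg/m³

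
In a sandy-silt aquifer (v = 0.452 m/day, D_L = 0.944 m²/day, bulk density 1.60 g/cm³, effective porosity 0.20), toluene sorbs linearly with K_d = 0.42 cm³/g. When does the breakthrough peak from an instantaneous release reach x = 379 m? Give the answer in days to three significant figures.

3640 days

Retardation factor R = 1 + ρ_b·K_d/n = 1 + 1.60 × 0.42/0.20 = 4.360.
Sorption retards both mechanisms: v_R = v/R = 0.1037 m/day, D_R = D/R = 0.2165 m²/day.
Peak time from v_R²t² + 2D_R t − x² = 0: t = (√(D_R² + v_R²x²) − D_R)/v_R².
√(D_R² + v_R²x²) = √(0.2165² + 0.1037² × 379²) = 39.30; v_R² = 0.01075.
t = (39.30 − 0.2165)/0.01075 = 3640 days.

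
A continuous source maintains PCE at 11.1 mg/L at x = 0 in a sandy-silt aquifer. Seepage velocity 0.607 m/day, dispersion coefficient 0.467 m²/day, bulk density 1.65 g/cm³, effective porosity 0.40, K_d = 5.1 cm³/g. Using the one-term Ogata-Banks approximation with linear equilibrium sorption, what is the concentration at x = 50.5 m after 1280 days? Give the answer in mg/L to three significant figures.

Retardation factor R = 1 + ρ_b·K_d/n = 1 + 1.65 × 5.1/0.40 = 22.04.
Sorption retards both mechanisms: v_R = v/R = 0.02754 m/day, D_R = D/R = 0.02119 m²/day.
v_R·t = 0.02754 × 1280 = 35.2512 m; 2√(D_R t) = 10.42 m; argument = (50.5 − 35.2512)/10.42 = 1.463.
C = C₀ × ½·erfc(1.463) = 11.1 × 0.01927 = 0.214 mg/L.

0.214 mg/L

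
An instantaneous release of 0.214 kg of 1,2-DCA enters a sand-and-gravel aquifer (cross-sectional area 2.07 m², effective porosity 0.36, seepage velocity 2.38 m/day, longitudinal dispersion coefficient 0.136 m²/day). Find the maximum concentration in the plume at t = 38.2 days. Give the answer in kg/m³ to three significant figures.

0.0355 kg/m³

The peak of an instantaneous 1D plume sits at x = vt; there the Gaussian factor is 1 and C_max = M/(n_e·A·√(4πDt)), where n_e·A is the pore area the mass is dissolved in.
√(4πDt) = √(4π × 0.136 × 38.2) = 8.080 m, so C_max = 0.214/(0.36 × 2.07 × 8.080) = 0.0355 kg/m³.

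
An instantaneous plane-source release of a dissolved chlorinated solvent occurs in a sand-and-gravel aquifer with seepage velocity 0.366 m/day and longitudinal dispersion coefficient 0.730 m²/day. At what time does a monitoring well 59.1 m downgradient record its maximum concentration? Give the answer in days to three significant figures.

For the 1D instantaneous-source solution, setting ∂C/∂t = 0 at fixed x gives v²t² + 2Dt − x² = 0, so t = (√(D² + v²x²) − D)/v².
√(D² + v²x²) = √(0.730² + 0.366² × 59.1²) = 21.64; v² = 0.133956.
t = (21.64 − 0.730)/0.133956 = 156 days (vs. the pure-advection estimate x/v = 161 d).

156 days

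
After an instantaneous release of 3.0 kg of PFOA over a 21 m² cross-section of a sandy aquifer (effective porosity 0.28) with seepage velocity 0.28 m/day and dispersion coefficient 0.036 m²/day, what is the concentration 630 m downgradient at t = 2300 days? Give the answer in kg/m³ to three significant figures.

0.00875 kg/m³

For an instantaneous plane source, C(x,t) = M/(n_e·A·√(4πDt)) · exp(−(x−vt)²/(4Dt)), with n_e·A the pore (flow) area.
Plume center vt = 0.28 × 2300 = 644 m, so the well at 630 m is 14 m upgradient of the peak.
√(4πDt) = 32.26 m, giving peak height M/(n_e·A·√(4πDt)) = 3.0/(0.28 × 21 × 32.26) = 0.01582 kg/m³.
(x−vt)²/(4Dt) = (-14)²/(4 × 0.036 × 2300) = 0.5918; exp(−0.5918) = 0.5533.
C = 0.01582 × 0.5533 = 0.00875 kg/m³.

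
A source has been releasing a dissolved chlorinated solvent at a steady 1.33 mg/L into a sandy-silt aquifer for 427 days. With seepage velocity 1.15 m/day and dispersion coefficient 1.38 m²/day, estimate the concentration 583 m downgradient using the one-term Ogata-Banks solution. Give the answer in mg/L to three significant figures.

For a continuous step input, C/C₀ ≈ ½·erfc((x−vt)/(2√(Dt))).
vt = 1.15 × 427 = 491.05 m and 2√(Dt) = 2√(1.38 × 427) = 48.55 m.
Argument (x−vt)/(2√(Dt)) = (583 − 491.05)/48.55 = 1.894; ½·erfc(1.894) = 0.003697.
C = 1.33 × 0.003697 = 0.00492 mg/L.

0.00492 mg/L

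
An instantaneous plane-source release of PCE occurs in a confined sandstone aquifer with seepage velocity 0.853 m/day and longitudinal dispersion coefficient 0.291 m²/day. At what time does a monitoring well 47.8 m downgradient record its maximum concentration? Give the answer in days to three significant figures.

For the 1D instantaneous-source solution, setting ∂C/∂t = 0 at fixed x gives v²t² + 2Dt − x² = 0, so t = (√(D² + v²x²) − D)/v².
√(D² + v²x²) = √(0.291² + 0.853² × 47.8²) = 40.77; v² = 0.727609.
t = (40.77 − 0.291)/0.727609 = 55.6 days (vs. the pure-advection estimate x/v = 56.0 d).

55.6 days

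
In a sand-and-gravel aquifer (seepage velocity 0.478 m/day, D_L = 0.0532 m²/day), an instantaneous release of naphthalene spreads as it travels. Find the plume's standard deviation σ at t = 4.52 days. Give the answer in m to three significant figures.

Dispersive spreading gives a Gaussian with σ² = 2Dt; advection only shifts the center.
σ = √(2 × 0.0532 × 4.52) = 0.693 m.

0.693 m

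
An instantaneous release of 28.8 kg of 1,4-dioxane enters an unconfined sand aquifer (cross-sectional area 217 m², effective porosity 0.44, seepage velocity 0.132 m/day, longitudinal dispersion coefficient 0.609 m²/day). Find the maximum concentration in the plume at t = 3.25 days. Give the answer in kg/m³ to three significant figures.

The peak of an instantaneous 1D plume sits at x = vt; there the Gaussian factor is 1 and C_max = M/(n_e·A·√(4πDt)), where n_e·A is the pore area the mass is dissolved in.
√(4πDt) = √(4π × 0.609 × 3.25) = 4.987 m, so C_max = 28.8/(0.44 × 217 × 4.987) = 0.0605 kg/m³.

0.0605 kg/m³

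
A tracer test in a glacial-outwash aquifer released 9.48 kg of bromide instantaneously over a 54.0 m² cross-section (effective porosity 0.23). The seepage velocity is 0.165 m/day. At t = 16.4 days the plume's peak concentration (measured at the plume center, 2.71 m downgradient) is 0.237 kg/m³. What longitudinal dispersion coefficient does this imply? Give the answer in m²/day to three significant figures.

At the plume center C_max = M/(n_e·A·√(4πDt)), so D = M²/(4πt·(n_e·A·C_max)²).
n_e·A·C_max = 0.23 × 54.0 × 0.237 = 2.944 kg/m.
D = 9.48²/(4π × 16.4 × 2.944²) = 0.0503 m²/day.

0.0503 m²/day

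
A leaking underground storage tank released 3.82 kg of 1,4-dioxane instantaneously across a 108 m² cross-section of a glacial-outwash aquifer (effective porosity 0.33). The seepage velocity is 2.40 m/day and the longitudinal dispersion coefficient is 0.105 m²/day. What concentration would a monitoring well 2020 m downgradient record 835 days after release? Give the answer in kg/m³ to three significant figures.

For an instantaneous plane source, C(x,t) = M/(n_e·A·√(4πDt)) · exp(−(x−vt)²/(4Dt)), with n_e·A the pore (flow) area.
Plume center vt = 2.40 × 835 = 2004 m, so the well at 2020 m is 16 m downgradient of the peak.
√(4πDt) = 33.19 m, giving peak height M/(n_e·A·√(4πDt)) = 3.82/(0.33 × 108 × 33.19) = 0.003229 kg/m³.
(x−vt)²/(4Dt) = (16)²/(4 × 0.105 × 835) = 0.7300; exp(−0.7300) = 0.4819.
C = 0.003229 × 0.4819 = 0.00156 kg/m³.

0.00156 kg/m³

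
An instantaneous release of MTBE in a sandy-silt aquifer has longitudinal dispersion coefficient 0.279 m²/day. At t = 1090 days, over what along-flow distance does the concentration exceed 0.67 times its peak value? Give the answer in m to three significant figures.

44.1 m

The plume is Gaussian with σ = √(2Dt) = √(2 × 0.279 × 1090) = 24.66 m.
C/C_peak = exp(−Δx²/(2σ²)) = 0.67 ⇒ Δx = σ·√(−2 ln 0.67) = 24.66 × 0.8950 = 22.07 m.
Width = 2Δx = 44.1 m.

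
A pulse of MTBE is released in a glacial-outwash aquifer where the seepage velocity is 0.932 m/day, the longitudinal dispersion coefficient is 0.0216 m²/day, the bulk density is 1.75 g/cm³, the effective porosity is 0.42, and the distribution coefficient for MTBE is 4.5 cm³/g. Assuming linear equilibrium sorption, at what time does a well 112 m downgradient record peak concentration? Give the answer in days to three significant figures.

2370 days

Retardation factor R = 1 + ρ_b·K_d/n = 1 + 1.75 × 4.5/0.42 = 19.75.
Sorption retards both mechanisms: v_R = v/R = 0.04719 m/day, D_R = D/R = 0.001094 m²/day.
Peak time from v_R²t² + 2D_R t − x² = 0: t = (√(D_R² + v_R²x²) − D_R)/v_R².
√(D_R² + v_R²x²) = √(0.001094² + 0.04719² × 112²) = 5.285; v_R² = 0.002227.
t = (5.285 − 0.001094)/0.002227 = 2370 days.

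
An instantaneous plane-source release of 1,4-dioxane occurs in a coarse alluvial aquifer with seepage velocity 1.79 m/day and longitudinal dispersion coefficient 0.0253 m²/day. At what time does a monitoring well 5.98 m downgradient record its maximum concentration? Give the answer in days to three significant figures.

For the 1D instantaneous-source solution, setting ∂C/∂t = 0 at fixed x gives v²t² + 2Dt − x² = 0, so t = (√(D² + v²x²) − D)/v².
√(D² + v²x²) = √(0.0253² + 1.79² × 5.98²) = 10.70; v² = 3.2041.
t = (10.70 − 0.0253)/3.2041 = 3.33 days (vs. the pure-advection estimate x/v = 3.34 d).

3.33 days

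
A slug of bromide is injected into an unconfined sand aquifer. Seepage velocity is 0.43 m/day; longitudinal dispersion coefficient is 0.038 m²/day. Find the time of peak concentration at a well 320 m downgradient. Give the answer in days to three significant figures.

For the 1D instantaneous-source solution, setting ∂C/∂t = 0 at fixed x gives v²t² + 2Dt − x² = 0, so t = (√(D² + v²x²) − D)/v².
√(D² + v²x²) = √(0.038² + 0.43² × 320²) = 137.6; v² = 0.1849.
t = (137.6 − 0.038)/0.1849 = 744 days (vs. the pure-advection estimate x/v = 744 d).

744 days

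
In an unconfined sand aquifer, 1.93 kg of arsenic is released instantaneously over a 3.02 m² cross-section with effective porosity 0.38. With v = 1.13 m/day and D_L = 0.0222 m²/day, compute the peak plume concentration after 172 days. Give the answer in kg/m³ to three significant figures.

The peak of an instantaneous 1D plume sits at x = vt; there the Gaussian factor is 1 and C_max = M/(n_e·A·√(4πDt)), where n_e·A is the pore area the mass is dissolved in.
√(4πDt) = √(4π × 0.0222 × 172) = 6.927 m, so C_max = 1.93/(0.38 × 3.02 × 6.927) = 0.243 kg/m³.

0.243 kg/m³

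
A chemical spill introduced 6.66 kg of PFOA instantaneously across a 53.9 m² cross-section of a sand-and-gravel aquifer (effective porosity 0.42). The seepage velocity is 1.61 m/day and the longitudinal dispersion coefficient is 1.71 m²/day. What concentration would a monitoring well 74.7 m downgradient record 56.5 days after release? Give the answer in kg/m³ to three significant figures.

0.00426 kg/m³

For an instantaneous plane source, C(x,t) = M/(n_e·A·√(4πDt)) · exp(−(x−vt)²/(4Dt)), with n_e·A the pore (flow) area.
Plume center vt = 1.61 × 56.5 = 90.965 m, so the well at 74.7 m is 16.265 m upgradient of the peak.
√(4πDt) = 34.84 m, giving peak height M/(n_e·A·√(4πDt)) = 6.66/(0.42 × 53.9 × 34.84) = 0.008444 kg/m³.
(x−vt)²/(4Dt) = (-16.265)²/(4 × 1.71 × 56.5) = 0.6845; exp(−0.6845) = 0.5043.
C = 0.008444 × 0.5043 = 0.00426 kg/m³.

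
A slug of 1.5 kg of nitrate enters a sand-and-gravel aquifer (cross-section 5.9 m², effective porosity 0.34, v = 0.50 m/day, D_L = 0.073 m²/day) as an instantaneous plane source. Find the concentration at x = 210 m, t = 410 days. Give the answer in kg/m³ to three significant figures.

0.0313 kg/m³

For an instantaneous plane source, C(x,t) = M/(n_e·A·√(4πDt)) · exp(−(x−vt)²/(4Dt)), with n_e·A the pore (flow) area.
Plume center vt = 0.50 × 410 = 205 m, so the well at 210 m is 5 m downgradient of the peak.
√(4πDt) = 19.39 m, giving peak height M/(n_e·A·√(4πDt)) = 1.5/(0.34 × 5.9 × 19.39) = 0.03856 kg/m³.
(x−vt)²/(4Dt) = (5)²/(4 × 0.073 × 410) = 0.2088; exp(−0.2088) = 0.8116.
C = 0.03856 × 0.8116 = 0.0313 kg/m³.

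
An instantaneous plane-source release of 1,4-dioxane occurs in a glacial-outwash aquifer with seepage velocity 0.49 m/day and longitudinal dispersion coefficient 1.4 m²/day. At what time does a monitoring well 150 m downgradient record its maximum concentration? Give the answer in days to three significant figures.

300 days

For the 1D instantaneous-source solution, setting ∂C/∂t = 0 at fixed x gives v²t² + 2Dt − x² = 0, so t = (√(D² + v²x²) − D)/v².
√(D² + v²x²) = √(1.4² + 0.49² × 150²) = 73.51; v² = 0.2401.
t = (73.51 − 1.4)/0.2401 = 300 days (vs. the pure-advection estimate x/v = 306 d).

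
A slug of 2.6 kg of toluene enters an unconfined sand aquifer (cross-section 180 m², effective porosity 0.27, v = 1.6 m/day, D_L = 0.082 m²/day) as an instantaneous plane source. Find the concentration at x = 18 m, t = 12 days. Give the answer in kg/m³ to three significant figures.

For an instantaneous plane source, C(x,t) = M/(n_e·A·√(4πDt)) · exp(−(x−vt)²/(4Dt)), with n_e·A the pore (flow) area.
Plume center vt = 1.6 × 12 = 19.2 m, so the well at 18 m is 1.2 m upgradient of the peak.
√(4πDt) = 3.516 m, giving peak height M/(n_e·A·√(4πDt)) = 2.6/(0.27 × 180 × 3.516) = 0.01522 kg/m³.
(x−vt)²/(4Dt) = (-1.2)²/(4 × 0.082 × 12) = 0.3659; exp(−0.3659) = 0.6936.
C = 0.01522 × 0.6936 = 0.0106 kg/m³.

0.0106 kg/m³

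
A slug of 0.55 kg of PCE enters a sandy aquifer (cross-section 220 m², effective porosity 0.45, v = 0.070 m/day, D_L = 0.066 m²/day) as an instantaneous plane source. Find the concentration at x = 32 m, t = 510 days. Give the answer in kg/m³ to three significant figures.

For an instantaneous plane source, C(x,t) = M/(n_e·A·√(4πDt)) · exp(−(x−vt)²/(4Dt)), with n_e·A the pore (flow) area.
Plume center vt = 0.070 × 510 = 35.7 m, so the well at 32 m is 3.7 m upgradient of the peak.
√(4πDt) = 20.57 m, giving peak height M/(n_e·A·√(4πDt)) = 0.55/(0.45 × 220 × 20.57) = 0.0002701 kg/m³.
(x−vt)²/(4Dt) = (-3.7)²/(4 × 0.066 × 510) = 0.1017; exp(−0.1017) = 0.9033.
C = 0.0002701 × 0.9033 = 0.000244 kg/m³.

0.000244 kg/m³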